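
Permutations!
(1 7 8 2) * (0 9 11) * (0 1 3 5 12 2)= (0 9 11 1 7 8)(2 3 5 12)= [9, 7, 3, 5, 4, 12, 6, 8, 0, 11, 10, 1, 2]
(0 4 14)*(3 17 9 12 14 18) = (0 4 18 3 17 9 12 14) = [4, 1, 2, 17, 18, 5, 6, 7, 8, 12, 10, 11, 14, 13, 0, 15, 16, 9, 3]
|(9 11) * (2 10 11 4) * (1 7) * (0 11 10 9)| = 6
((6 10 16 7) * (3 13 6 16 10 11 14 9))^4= (16)(3 14 6)(9 11 13)= [0, 1, 2, 14, 4, 5, 3, 7, 8, 11, 10, 13, 12, 9, 6, 15, 16]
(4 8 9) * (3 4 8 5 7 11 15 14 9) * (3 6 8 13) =(3 4 5 7 11 15 14 9 13)(6 8) =[0, 1, 2, 4, 5, 7, 8, 11, 6, 13, 10, 15, 12, 3, 9, 14]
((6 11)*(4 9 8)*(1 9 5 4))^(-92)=(11)(1 9 8)=[0, 9, 2, 3, 4, 5, 6, 7, 1, 8, 10, 11]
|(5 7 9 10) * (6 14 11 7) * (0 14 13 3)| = 10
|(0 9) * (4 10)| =|(0 9)(4 10)| =2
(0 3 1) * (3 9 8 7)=(0 9 8 7 3 1)=[9, 0, 2, 1, 4, 5, 6, 3, 7, 8]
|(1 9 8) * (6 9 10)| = 5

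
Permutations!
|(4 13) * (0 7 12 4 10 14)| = |(0 7 12 4 13 10 14)| = 7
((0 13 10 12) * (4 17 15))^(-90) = (17)(0 10)(12 13) = [10, 1, 2, 3, 4, 5, 6, 7, 8, 9, 0, 11, 13, 12, 14, 15, 16, 17]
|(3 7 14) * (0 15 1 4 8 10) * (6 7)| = 12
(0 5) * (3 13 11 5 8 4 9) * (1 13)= [8, 13, 2, 1, 9, 0, 6, 7, 4, 3, 10, 5, 12, 11]= (0 8 4 9 3 1 13 11 5)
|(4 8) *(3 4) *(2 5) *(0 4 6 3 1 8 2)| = |(0 4 2 5)(1 8)(3 6)| = 4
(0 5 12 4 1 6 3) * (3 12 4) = (0 5 4 1 6 12 3) = [5, 6, 2, 0, 1, 4, 12, 7, 8, 9, 10, 11, 3]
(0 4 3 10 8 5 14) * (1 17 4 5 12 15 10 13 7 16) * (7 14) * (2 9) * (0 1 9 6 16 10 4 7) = [5, 17, 6, 13, 3, 0, 16, 10, 12, 2, 8, 11, 15, 14, 1, 4, 9, 7] = (0 5)(1 17 7 10 8 12 15 4 3 13 14)(2 6 16 9)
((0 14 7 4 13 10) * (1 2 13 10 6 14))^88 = (0 4 14 13 1 10 7 6 2) = [4, 10, 0, 3, 14, 5, 2, 6, 8, 9, 7, 11, 12, 1, 13]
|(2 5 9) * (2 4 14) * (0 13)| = |(0 13)(2 5 9 4 14)| = 10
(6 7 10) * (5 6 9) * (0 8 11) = (0 8 11)(5 6 7 10 9) = [8, 1, 2, 3, 4, 6, 7, 10, 11, 5, 9, 0]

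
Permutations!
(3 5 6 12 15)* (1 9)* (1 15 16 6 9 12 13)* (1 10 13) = (1 12 16 6)(3 5 9 15)(10 13) = [0, 12, 2, 5, 4, 9, 1, 7, 8, 15, 13, 11, 16, 10, 14, 3, 6]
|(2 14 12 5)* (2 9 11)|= |(2 14 12 5 9 11)|= 6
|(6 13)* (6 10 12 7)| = 5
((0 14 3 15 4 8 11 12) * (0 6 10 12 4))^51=(0 15 3 14)=[15, 1, 2, 14, 4, 5, 6, 7, 8, 9, 10, 11, 12, 13, 0, 3]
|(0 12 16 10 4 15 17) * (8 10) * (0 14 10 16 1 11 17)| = 18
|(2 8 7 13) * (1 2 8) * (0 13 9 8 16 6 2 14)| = |(0 13 16 6 2 1 14)(7 9 8)| = 21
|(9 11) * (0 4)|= |(0 4)(9 11)|= 2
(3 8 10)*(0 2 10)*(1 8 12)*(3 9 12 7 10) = (0 2 3 7 10 9 12 1 8) = [2, 8, 3, 7, 4, 5, 6, 10, 0, 12, 9, 11, 1]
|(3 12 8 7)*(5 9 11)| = |(3 12 8 7)(5 9 11)| = 12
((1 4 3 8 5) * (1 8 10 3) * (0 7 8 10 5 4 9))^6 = [0, 1, 2, 3, 4, 5, 6, 7, 8, 9, 10] = (10)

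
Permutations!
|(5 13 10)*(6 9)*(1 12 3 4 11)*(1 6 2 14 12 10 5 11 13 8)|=13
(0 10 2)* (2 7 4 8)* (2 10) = (0 2)(4 8 10 7) = [2, 1, 0, 3, 8, 5, 6, 4, 10, 9, 7]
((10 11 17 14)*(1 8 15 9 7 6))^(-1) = (1 6 7 9 15 8)(10 14 17 11) = [0, 6, 2, 3, 4, 5, 7, 9, 1, 15, 14, 10, 12, 13, 17, 8, 16, 11]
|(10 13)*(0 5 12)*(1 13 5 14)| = |(0 14 1 13 10 5 12)| = 7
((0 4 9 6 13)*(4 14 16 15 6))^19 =(0 14 16 15 6 13)(4 9) =[14, 1, 2, 3, 9, 5, 13, 7, 8, 4, 10, 11, 12, 0, 16, 6, 15]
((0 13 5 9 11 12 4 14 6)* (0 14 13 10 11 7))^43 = (0 9 13 12 10 7 5 4 11)(6 14) = [9, 1, 2, 3, 11, 4, 14, 5, 8, 13, 7, 0, 10, 12, 6]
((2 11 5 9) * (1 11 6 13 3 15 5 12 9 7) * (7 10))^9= (1 5 13 9)(2 11 10 3)(6 12 7 15)= [0, 5, 11, 2, 4, 13, 12, 15, 8, 1, 3, 10, 7, 9, 14, 6]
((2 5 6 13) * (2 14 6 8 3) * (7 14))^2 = (2 8)(3 5)(6 7)(13 14) = [0, 1, 8, 5, 4, 3, 7, 6, 2, 9, 10, 11, 12, 14, 13]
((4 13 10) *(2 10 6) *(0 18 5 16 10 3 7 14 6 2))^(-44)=(0 10 3)(2 6 16)(4 7 18)(5 13 14)=[10, 1, 6, 0, 7, 13, 16, 18, 8, 9, 3, 11, 12, 14, 5, 15, 2, 17, 4]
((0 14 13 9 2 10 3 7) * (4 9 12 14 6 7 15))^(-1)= (0 7 6)(2 9 4 15 3 10)(12 13 14)= [7, 1, 9, 10, 15, 5, 0, 6, 8, 4, 2, 11, 13, 14, 12, 3]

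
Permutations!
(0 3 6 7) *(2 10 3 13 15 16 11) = (0 13 15 16 11 2 10 3 6 7) = [13, 1, 10, 6, 4, 5, 7, 0, 8, 9, 3, 2, 12, 15, 14, 16, 11]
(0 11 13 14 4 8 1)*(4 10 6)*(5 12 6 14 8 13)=(0 11 5 12 6 4 13 8 1)(10 14)=[11, 0, 2, 3, 13, 12, 4, 7, 1, 9, 14, 5, 6, 8, 10]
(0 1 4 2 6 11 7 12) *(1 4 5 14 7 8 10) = (0 4 2 6 11 8 10 1 5 14 7 12) = [4, 5, 6, 3, 2, 14, 11, 12, 10, 9, 1, 8, 0, 13, 7]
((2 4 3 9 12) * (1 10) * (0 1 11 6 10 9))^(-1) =[3, 0, 12, 4, 2, 5, 11, 7, 8, 1, 6, 10, 9] =(0 3 4 2 12 9 1)(6 11 10)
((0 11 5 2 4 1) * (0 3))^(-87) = (0 4 11 1 5 3 2) = [4, 5, 0, 2, 11, 3, 6, 7, 8, 9, 10, 1]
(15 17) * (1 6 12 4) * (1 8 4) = (1 6 12)(4 8)(15 17) = [0, 6, 2, 3, 8, 5, 12, 7, 4, 9, 10, 11, 1, 13, 14, 17, 16, 15]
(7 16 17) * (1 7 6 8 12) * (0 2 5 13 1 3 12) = (0 2 5 13 1 7 16 17 6 8)(3 12) = [2, 7, 5, 12, 4, 13, 8, 16, 0, 9, 10, 11, 3, 1, 14, 15, 17, 6]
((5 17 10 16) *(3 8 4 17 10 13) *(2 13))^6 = (17) = [0, 1, 2, 3, 4, 5, 6, 7, 8, 9, 10, 11, 12, 13, 14, 15, 16, 17]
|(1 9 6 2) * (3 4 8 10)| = |(1 9 6 2)(3 4 8 10)| = 4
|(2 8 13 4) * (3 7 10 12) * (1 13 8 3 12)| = |(1 13 4 2 3 7 10)| = 7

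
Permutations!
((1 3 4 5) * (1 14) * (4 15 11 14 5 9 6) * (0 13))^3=(0 13)(1 11 3 14 15)=[13, 11, 2, 14, 4, 5, 6, 7, 8, 9, 10, 3, 12, 0, 15, 1]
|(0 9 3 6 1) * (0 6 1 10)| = 6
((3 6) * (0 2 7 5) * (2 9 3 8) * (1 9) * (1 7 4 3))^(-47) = (0 7 5)(1 9)(2 6 4 8 3) = [7, 9, 6, 2, 8, 0, 4, 5, 3, 1]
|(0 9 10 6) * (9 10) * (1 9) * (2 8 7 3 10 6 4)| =|(0 6)(1 9)(2 8 7 3 10 4)| =6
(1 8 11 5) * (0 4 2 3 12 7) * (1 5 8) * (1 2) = [4, 2, 3, 12, 1, 5, 6, 0, 11, 9, 10, 8, 7] = (0 4 1 2 3 12 7)(8 11)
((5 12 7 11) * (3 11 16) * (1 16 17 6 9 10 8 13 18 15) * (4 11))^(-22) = (1 9 11 18 17 3 8 12)(4 13 7 16 10 5 15 6) = [0, 9, 2, 8, 13, 15, 4, 16, 12, 11, 5, 18, 1, 7, 14, 6, 10, 3, 17]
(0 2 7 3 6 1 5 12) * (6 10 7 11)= (0 2 11 6 1 5 12)(3 10 7)= [2, 5, 11, 10, 4, 12, 1, 3, 8, 9, 7, 6, 0]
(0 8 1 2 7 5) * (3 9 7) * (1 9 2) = (0 8 9 7 5)(2 3) = [8, 1, 3, 2, 4, 0, 6, 5, 9, 7]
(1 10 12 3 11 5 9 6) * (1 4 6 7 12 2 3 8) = (1 10 2 3 11 5 9 7 12 8)(4 6) = [0, 10, 3, 11, 6, 9, 4, 12, 1, 7, 2, 5, 8]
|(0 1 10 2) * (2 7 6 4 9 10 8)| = |(0 1 8 2)(4 9 10 7 6)| = 20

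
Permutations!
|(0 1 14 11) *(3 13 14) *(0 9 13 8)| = |(0 1 3 8)(9 13 14 11)| = 4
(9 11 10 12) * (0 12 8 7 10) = [12, 1, 2, 3, 4, 5, 6, 10, 7, 11, 8, 0, 9] = (0 12 9 11)(7 10 8)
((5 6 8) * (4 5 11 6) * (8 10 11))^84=(11)=[0, 1, 2, 3, 4, 5, 6, 7, 8, 9, 10, 11]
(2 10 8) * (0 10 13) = (0 10 8 2 13) = [10, 1, 13, 3, 4, 5, 6, 7, 2, 9, 8, 11, 12, 0]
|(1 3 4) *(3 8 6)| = 5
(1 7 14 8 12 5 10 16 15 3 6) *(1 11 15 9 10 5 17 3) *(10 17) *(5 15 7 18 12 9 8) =[0, 18, 2, 6, 4, 15, 11, 14, 9, 17, 16, 7, 10, 13, 5, 1, 8, 3, 12] =(1 18 12 10 16 8 9 17 3 6 11 7 14 5 15)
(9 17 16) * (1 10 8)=(1 10 8)(9 17 16)=[0, 10, 2, 3, 4, 5, 6, 7, 1, 17, 8, 11, 12, 13, 14, 15, 9, 16]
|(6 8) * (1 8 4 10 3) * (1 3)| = |(1 8 6 4 10)| = 5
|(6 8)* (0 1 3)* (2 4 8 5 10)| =6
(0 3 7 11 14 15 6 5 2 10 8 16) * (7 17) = (0 3 17 7 11 14 15 6 5 2 10 8 16) = [3, 1, 10, 17, 4, 2, 5, 11, 16, 9, 8, 14, 12, 13, 15, 6, 0, 7]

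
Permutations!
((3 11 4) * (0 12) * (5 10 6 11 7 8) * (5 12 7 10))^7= (0 12 8 7)(3 6 4 10 11)= [12, 1, 2, 6, 10, 5, 4, 0, 7, 9, 11, 3, 8]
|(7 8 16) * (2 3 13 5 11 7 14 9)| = |(2 3 13 5 11 7 8 16 14 9)| = 10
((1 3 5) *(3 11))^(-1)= (1 5 3 11)= [0, 5, 2, 11, 4, 3, 6, 7, 8, 9, 10, 1]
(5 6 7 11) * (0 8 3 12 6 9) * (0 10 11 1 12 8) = (1 12 6 7)(3 8)(5 9 10 11) = [0, 12, 2, 8, 4, 9, 7, 1, 3, 10, 11, 5, 6]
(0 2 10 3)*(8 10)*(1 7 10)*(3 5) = (0 2 8 1 7 10 5 3) = [2, 7, 8, 0, 4, 3, 6, 10, 1, 9, 5]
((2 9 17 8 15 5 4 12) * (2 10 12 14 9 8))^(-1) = (2 17 9 14 4 5 15 8)(10 12) = [0, 1, 17, 3, 5, 15, 6, 7, 2, 14, 12, 11, 10, 13, 4, 8, 16, 9]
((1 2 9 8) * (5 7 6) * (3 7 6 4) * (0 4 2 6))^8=(0 6 8 2 3)(1 9 7 4 5)=[6, 9, 3, 0, 5, 1, 8, 4, 2, 7]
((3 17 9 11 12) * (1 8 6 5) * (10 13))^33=[0, 8, 2, 11, 4, 1, 5, 7, 6, 3, 13, 17, 9, 10, 14, 15, 16, 12]=(1 8 6 5)(3 11 17 12 9)(10 13)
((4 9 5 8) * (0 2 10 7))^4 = (10) = [0, 1, 2, 3, 4, 5, 6, 7, 8, 9, 10]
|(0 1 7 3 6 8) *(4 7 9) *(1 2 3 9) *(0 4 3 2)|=6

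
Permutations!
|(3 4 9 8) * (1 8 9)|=4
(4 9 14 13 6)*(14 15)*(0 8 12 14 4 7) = (0 8 12 14 13 6 7)(4 9 15) = [8, 1, 2, 3, 9, 5, 7, 0, 12, 15, 10, 11, 14, 6, 13, 4]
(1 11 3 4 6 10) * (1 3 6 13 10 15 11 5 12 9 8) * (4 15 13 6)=[0, 5, 2, 15, 6, 12, 13, 7, 1, 8, 3, 4, 9, 10, 14, 11]=(1 5 12 9 8)(3 15 11 4 6 13 10)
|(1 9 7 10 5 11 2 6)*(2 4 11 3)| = |(1 9 7 10 5 3 2 6)(4 11)| = 8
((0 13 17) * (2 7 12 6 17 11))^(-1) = [17, 1, 11, 3, 4, 5, 12, 2, 8, 9, 10, 13, 7, 0, 14, 15, 16, 6] = (0 17 6 12 7 2 11 13)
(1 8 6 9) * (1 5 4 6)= (1 8)(4 6 9 5)= [0, 8, 2, 3, 6, 4, 9, 7, 1, 5]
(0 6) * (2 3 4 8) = (0 6)(2 3 4 8) = [6, 1, 3, 4, 8, 5, 0, 7, 2]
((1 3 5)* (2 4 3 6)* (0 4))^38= (0 5 2 3 6 4 1)= [5, 0, 3, 6, 1, 2, 4]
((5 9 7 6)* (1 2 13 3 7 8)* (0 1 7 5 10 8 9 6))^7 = [10, 8, 7, 1, 4, 2, 13, 6, 5, 9, 3, 11, 12, 0] = (0 10 3 1 8 5 2 7 6 13)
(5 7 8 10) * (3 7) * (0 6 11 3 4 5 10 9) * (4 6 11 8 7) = (0 11 3 4 5 6 8 9) = [11, 1, 2, 4, 5, 6, 8, 7, 9, 0, 10, 3]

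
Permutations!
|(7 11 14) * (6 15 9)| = 3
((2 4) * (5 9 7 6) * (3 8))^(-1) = [0, 1, 4, 8, 2, 6, 7, 9, 3, 5] = (2 4)(3 8)(5 6 7 9)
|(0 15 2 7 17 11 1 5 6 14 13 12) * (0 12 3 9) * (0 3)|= |(0 15 2 7 17 11 1 5 6 14 13)(3 9)|= 22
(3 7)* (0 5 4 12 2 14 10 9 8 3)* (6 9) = [5, 1, 14, 7, 12, 4, 9, 0, 3, 8, 6, 11, 2, 13, 10] = (0 5 4 12 2 14 10 6 9 8 3 7)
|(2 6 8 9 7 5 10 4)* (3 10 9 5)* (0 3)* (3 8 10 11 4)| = |(0 8 5 9 7)(2 6 10 3 11 4)| = 30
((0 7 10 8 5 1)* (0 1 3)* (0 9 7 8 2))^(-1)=(0 2 10 7 9 3 5 8)=[2, 1, 10, 5, 4, 8, 6, 9, 0, 3, 7]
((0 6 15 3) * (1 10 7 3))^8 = [6, 10, 2, 0, 4, 5, 15, 3, 8, 9, 7, 11, 12, 13, 14, 1] = (0 6 15 1 10 7 3)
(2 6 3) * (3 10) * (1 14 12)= (1 14 12)(2 6 10 3)= [0, 14, 6, 2, 4, 5, 10, 7, 8, 9, 3, 11, 1, 13, 12]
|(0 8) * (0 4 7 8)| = 3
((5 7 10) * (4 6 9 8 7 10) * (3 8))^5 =(3 9 6 4 7 8)(5 10) =[0, 1, 2, 9, 7, 10, 4, 8, 3, 6, 5]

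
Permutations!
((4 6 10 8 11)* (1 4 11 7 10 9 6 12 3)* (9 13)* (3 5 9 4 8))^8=(1 10 8 3 7)(4 5 6)(9 13 12)=[0, 10, 2, 7, 5, 6, 4, 1, 3, 13, 8, 11, 9, 12]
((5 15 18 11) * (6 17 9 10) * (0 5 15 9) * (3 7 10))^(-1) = [17, 1, 2, 9, 4, 0, 10, 3, 8, 5, 7, 18, 12, 13, 14, 11, 16, 6, 15] = (0 17 6 10 7 3 9 5)(11 18 15)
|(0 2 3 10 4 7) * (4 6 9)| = 8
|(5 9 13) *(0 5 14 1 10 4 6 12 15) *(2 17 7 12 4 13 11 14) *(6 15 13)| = |(0 5 9 11 14 1 10 6 4 15)(2 17 7 12 13)| = 10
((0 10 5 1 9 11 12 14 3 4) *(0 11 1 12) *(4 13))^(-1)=(0 11 4 13 3 14 12 5 10)(1 9)=[11, 9, 2, 14, 13, 10, 6, 7, 8, 1, 0, 4, 5, 3, 12]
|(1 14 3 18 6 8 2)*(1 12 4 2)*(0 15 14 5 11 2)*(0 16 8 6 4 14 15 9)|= 22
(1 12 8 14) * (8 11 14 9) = (1 12 11 14)(8 9) = [0, 12, 2, 3, 4, 5, 6, 7, 9, 8, 10, 14, 11, 13, 1]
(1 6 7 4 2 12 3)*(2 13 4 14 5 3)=[0, 6, 12, 1, 13, 3, 7, 14, 8, 9, 10, 11, 2, 4, 5]=(1 6 7 14 5 3)(2 12)(4 13)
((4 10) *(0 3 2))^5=[2, 1, 3, 0, 10, 5, 6, 7, 8, 9, 4]=(0 2 3)(4 10)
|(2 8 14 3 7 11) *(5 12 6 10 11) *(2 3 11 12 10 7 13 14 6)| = |(2 8 6 7 5 10 12)(3 13 14 11)| = 28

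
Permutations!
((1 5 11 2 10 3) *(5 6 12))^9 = [0, 6, 10, 1, 4, 11, 12, 7, 8, 9, 3, 2, 5] = (1 6 12 5 11 2 10 3)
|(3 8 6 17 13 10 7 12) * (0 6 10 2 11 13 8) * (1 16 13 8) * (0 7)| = |(0 6 17 1 16 13 2 11 8 10)(3 7 12)| = 30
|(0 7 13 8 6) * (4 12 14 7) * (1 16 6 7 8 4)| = |(0 1 16 6)(4 12 14 8 7 13)| = 12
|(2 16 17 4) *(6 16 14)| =|(2 14 6 16 17 4)| =6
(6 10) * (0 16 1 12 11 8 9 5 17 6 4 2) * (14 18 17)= [16, 12, 0, 3, 2, 14, 10, 7, 9, 5, 4, 8, 11, 13, 18, 15, 1, 6, 17]= (0 16 1 12 11 8 9 5 14 18 17 6 10 4 2)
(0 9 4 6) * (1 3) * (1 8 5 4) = [9, 3, 2, 8, 6, 4, 0, 7, 5, 1] = (0 9 1 3 8 5 4 6)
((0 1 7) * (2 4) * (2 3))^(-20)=(0 1 7)(2 4 3)=[1, 7, 4, 2, 3, 5, 6, 0]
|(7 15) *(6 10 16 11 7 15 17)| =6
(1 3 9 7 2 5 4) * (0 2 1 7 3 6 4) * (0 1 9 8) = (0 2 5 1 6 4 7 9 3 8) = [2, 6, 5, 8, 7, 1, 4, 9, 0, 3]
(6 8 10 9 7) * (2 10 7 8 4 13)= (2 10 9 8 7 6 4 13)= [0, 1, 10, 3, 13, 5, 4, 6, 7, 8, 9, 11, 12, 2]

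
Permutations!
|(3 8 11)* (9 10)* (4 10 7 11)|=|(3 8 4 10 9 7 11)|=7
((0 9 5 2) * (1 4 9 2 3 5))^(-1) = (0 2)(1 9 4)(3 5) = [2, 9, 0, 5, 1, 3, 6, 7, 8, 4]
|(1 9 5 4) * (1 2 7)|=|(1 9 5 4 2 7)|=6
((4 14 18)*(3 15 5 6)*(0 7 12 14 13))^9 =(0 12 18 13 7 14 4)(3 15 5 6) =[12, 1, 2, 15, 0, 6, 3, 14, 8, 9, 10, 11, 18, 7, 4, 5, 16, 17, 13]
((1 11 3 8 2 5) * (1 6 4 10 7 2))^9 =[0, 11, 4, 8, 2, 10, 7, 6, 1, 9, 5, 3] =(1 11 3 8)(2 4)(5 10)(6 7)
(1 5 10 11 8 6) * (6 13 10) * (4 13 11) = (1 5 6)(4 13 10)(8 11) = [0, 5, 2, 3, 13, 6, 1, 7, 11, 9, 4, 8, 12, 10]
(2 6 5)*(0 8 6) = (0 8 6 5 2) = [8, 1, 0, 3, 4, 2, 5, 7, 6]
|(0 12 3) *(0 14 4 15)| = 6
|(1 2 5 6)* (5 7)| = 5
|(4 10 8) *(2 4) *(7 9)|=4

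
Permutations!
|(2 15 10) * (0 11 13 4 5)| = 15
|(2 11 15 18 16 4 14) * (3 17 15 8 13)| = |(2 11 8 13 3 17 15 18 16 4 14)| = 11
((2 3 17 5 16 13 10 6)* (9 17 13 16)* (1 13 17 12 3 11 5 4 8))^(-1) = [0, 8, 6, 12, 17, 11, 10, 7, 4, 5, 13, 2, 9, 1, 14, 15, 16, 3] = (1 8 4 17 3 12 9 5 11 2 6 10 13)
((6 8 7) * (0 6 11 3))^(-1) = [3, 1, 2, 11, 4, 5, 0, 8, 6, 9, 10, 7] = (0 3 11 7 8 6)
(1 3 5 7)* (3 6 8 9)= (1 6 8 9 3 5 7)= [0, 6, 2, 5, 4, 7, 8, 1, 9, 3]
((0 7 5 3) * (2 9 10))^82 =(0 5)(2 9 10)(3 7) =[5, 1, 9, 7, 4, 0, 6, 3, 8, 10, 2]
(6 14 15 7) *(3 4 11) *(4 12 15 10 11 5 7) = (3 12 15 4 5 7 6 14 10 11) = [0, 1, 2, 12, 5, 7, 14, 6, 8, 9, 11, 3, 15, 13, 10, 4]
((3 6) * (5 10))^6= [0, 1, 2, 3, 4, 5, 6, 7, 8, 9, 10]= (10)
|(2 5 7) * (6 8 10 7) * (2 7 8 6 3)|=6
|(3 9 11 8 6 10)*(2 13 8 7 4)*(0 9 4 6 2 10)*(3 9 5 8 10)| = |(0 5 8 2 13 10 9 11 7 6)(3 4)| = 10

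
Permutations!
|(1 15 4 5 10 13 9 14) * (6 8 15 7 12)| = |(1 7 12 6 8 15 4 5 10 13 9 14)| = 12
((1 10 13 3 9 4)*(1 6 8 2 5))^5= (1 4)(2 3)(5 9)(6 10)(8 13)= [0, 4, 3, 2, 1, 9, 10, 7, 13, 5, 6, 11, 12, 8]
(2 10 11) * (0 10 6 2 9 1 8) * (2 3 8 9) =[10, 9, 6, 8, 4, 5, 3, 7, 0, 1, 11, 2] =(0 10 11 2 6 3 8)(1 9)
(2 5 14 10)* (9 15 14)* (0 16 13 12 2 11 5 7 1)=(0 16 13 12 2 7 1)(5 9 15 14 10 11)=[16, 0, 7, 3, 4, 9, 6, 1, 8, 15, 11, 5, 2, 12, 10, 14, 13]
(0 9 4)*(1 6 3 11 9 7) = (0 7 1 6 3 11 9 4) = [7, 6, 2, 11, 0, 5, 3, 1, 8, 4, 10, 9]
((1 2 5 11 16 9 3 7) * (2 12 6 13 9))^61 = [0, 3, 5, 13, 4, 11, 1, 9, 8, 6, 10, 16, 7, 12, 14, 15, 2] = (1 3 13 12 7 9 6)(2 5 11 16)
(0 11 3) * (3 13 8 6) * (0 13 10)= (0 11 10)(3 13 8 6)= [11, 1, 2, 13, 4, 5, 3, 7, 6, 9, 0, 10, 12, 8]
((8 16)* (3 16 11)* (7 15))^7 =[0, 1, 2, 11, 4, 5, 6, 15, 16, 9, 10, 8, 12, 13, 14, 7, 3] =(3 11 8 16)(7 15)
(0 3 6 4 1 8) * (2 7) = (0 3 6 4 1 8)(2 7) = [3, 8, 7, 6, 1, 5, 4, 2, 0]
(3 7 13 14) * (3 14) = (14)(3 7 13) = [0, 1, 2, 7, 4, 5, 6, 13, 8, 9, 10, 11, 12, 3, 14]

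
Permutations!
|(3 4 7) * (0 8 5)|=3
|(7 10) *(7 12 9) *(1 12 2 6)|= 7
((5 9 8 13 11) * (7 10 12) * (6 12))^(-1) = (5 11 13 8 9)(6 10 7 12) = [0, 1, 2, 3, 4, 11, 10, 12, 9, 5, 7, 13, 6, 8]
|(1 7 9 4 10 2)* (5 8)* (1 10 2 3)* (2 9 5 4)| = 9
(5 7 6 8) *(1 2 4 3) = (1 2 4 3)(5 7 6 8) = [0, 2, 4, 1, 3, 7, 8, 6, 5]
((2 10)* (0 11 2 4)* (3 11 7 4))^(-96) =[0, 1, 2, 3, 4, 5, 6, 7, 8, 9, 10, 11] =(11)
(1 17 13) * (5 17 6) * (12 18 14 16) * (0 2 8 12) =(0 2 8 12 18 14 16)(1 6 5 17 13) =[2, 6, 8, 3, 4, 17, 5, 7, 12, 9, 10, 11, 18, 1, 16, 15, 0, 13, 14]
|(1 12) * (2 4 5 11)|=|(1 12)(2 4 5 11)|=4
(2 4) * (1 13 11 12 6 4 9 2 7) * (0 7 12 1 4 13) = (0 7 4 12 6 13 11 1)(2 9) = [7, 0, 9, 3, 12, 5, 13, 4, 8, 2, 10, 1, 6, 11]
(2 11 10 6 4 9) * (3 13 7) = (2 11 10 6 4 9)(3 13 7) = [0, 1, 11, 13, 9, 5, 4, 3, 8, 2, 6, 10, 12, 7]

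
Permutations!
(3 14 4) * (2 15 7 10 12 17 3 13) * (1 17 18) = [0, 17, 15, 14, 13, 5, 6, 10, 8, 9, 12, 11, 18, 2, 4, 7, 16, 3, 1] = (1 17 3 14 4 13 2 15 7 10 12 18)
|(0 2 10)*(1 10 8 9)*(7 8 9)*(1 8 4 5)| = |(0 2 9 8 7 4 5 1 10)| = 9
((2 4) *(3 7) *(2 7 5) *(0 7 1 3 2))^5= (0 3 4 7 5 1 2)= [3, 2, 0, 4, 7, 1, 6, 5]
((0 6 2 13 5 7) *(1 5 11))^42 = (0 2 11 5)(1 7 6 13) = [2, 7, 11, 3, 4, 0, 13, 6, 8, 9, 10, 5, 12, 1]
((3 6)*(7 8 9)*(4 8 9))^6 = [0, 1, 2, 3, 4, 5, 6, 7, 8, 9] = (9)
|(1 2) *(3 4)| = 2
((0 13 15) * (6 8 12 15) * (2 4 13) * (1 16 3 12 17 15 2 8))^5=(0 8 17 15)(1 4 3 6 2 16 13 12)=[8, 4, 16, 6, 3, 5, 2, 7, 17, 9, 10, 11, 1, 12, 14, 0, 13, 15]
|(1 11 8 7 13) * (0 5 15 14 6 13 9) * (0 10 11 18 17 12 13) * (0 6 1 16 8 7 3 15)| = 20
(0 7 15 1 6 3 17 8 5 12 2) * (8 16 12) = [7, 6, 0, 17, 4, 8, 3, 15, 5, 9, 10, 11, 2, 13, 14, 1, 12, 16] = (0 7 15 1 6 3 17 16 12 2)(5 8)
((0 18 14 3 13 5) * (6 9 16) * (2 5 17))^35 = (0 3 2 18 13 5 14 17)(6 16 9) = [3, 1, 18, 2, 4, 14, 16, 7, 8, 6, 10, 11, 12, 5, 17, 15, 9, 0, 13]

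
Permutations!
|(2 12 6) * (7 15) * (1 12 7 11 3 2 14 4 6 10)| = |(1 12 10)(2 7 15 11 3)(4 6 14)| = 15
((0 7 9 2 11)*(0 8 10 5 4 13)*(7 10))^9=(0 13 4 5 10)(2 9 7 8 11)=[13, 1, 9, 3, 5, 10, 6, 8, 11, 7, 0, 2, 12, 4]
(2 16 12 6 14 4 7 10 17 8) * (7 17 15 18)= [0, 1, 16, 3, 17, 5, 14, 10, 2, 9, 15, 11, 6, 13, 4, 18, 12, 8, 7]= (2 16 12 6 14 4 17 8)(7 10 15 18)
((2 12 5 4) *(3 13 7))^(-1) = (2 4 5 12)(3 7 13) = [0, 1, 4, 7, 5, 12, 6, 13, 8, 9, 10, 11, 2, 3]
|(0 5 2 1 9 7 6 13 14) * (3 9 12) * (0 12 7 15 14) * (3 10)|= |(0 5 2 1 7 6 13)(3 9 15 14 12 10)|= 42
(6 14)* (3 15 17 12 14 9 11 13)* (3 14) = (3 15 17 12)(6 9 11 13 14) = [0, 1, 2, 15, 4, 5, 9, 7, 8, 11, 10, 13, 3, 14, 6, 17, 16, 12]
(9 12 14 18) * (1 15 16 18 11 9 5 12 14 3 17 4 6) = (1 15 16 18 5 12 3 17 4 6)(9 14 11) = [0, 15, 2, 17, 6, 12, 1, 7, 8, 14, 10, 9, 3, 13, 11, 16, 18, 4, 5]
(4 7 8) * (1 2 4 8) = (8)(1 2 4 7) = [0, 2, 4, 3, 7, 5, 6, 1, 8]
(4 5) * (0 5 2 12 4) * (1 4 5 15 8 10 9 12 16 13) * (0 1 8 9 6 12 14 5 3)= (0 15 9 14 5 1 4 2 16 13 8 10 6 12 3)= [15, 4, 16, 0, 2, 1, 12, 7, 10, 14, 6, 11, 3, 8, 5, 9, 13]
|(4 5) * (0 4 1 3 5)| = 6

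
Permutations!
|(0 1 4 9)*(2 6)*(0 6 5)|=|(0 1 4 9 6 2 5)|=7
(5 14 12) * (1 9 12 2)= (1 9 12 5 14 2)= [0, 9, 1, 3, 4, 14, 6, 7, 8, 12, 10, 11, 5, 13, 2]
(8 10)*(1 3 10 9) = (1 3 10 8 9) = [0, 3, 2, 10, 4, 5, 6, 7, 9, 1, 8]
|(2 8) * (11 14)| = 2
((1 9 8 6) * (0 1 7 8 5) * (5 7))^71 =[1, 9, 2, 3, 4, 0, 5, 8, 6, 7] =(0 1 9 7 8 6 5)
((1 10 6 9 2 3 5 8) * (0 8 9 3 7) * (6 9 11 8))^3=(0 5 1 2 6 11 10 7 3 8 9)=[5, 2, 6, 8, 4, 1, 11, 3, 9, 0, 7, 10]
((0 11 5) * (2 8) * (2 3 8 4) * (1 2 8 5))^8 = (11) = [0, 1, 2, 3, 4, 5, 6, 7, 8, 9, 10, 11]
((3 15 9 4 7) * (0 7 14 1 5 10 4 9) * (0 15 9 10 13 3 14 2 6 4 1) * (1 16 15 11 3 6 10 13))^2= (0 14 7)(2 16 11 9 6)(3 13 4 10 15)= [14, 1, 16, 13, 10, 5, 2, 0, 8, 6, 15, 9, 12, 4, 7, 3, 11]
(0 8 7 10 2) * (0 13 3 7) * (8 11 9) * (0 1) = (0 11 9 8 1)(2 13 3 7 10) = [11, 0, 13, 7, 4, 5, 6, 10, 1, 8, 2, 9, 12, 3]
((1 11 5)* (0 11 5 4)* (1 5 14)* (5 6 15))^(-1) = [4, 14, 2, 3, 11, 15, 5, 7, 8, 9, 10, 0, 12, 13, 1, 6] = (0 4 11)(1 14)(5 15 6)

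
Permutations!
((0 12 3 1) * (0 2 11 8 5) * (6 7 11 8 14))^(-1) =(0 5 8 2 1 3 12)(6 14 11 7) =[5, 3, 1, 12, 4, 8, 14, 6, 2, 9, 10, 7, 0, 13, 11]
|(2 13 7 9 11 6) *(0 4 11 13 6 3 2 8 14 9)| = 11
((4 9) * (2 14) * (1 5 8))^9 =(2 14)(4 9) =[0, 1, 14, 3, 9, 5, 6, 7, 8, 4, 10, 11, 12, 13, 2]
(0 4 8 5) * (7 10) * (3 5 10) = (0 4 8 10 7 3 5) = [4, 1, 2, 5, 8, 0, 6, 3, 10, 9, 7]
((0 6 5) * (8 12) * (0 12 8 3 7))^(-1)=[7, 1, 2, 12, 4, 6, 0, 3, 8, 9, 10, 11, 5]=(0 7 3 12 5 6)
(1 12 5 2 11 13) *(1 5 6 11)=(1 12 6 11 13 5 2)=[0, 12, 1, 3, 4, 2, 11, 7, 8, 9, 10, 13, 6, 5]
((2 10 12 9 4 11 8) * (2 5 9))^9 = [0, 1, 2, 3, 9, 8, 6, 7, 11, 5, 10, 4, 12] = (12)(4 9 5 8 11)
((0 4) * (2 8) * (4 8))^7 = [4, 1, 8, 3, 2, 5, 6, 7, 0] = (0 4 2 8)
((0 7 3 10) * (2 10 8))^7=(0 7 3 8 2 10)=[7, 1, 10, 8, 4, 5, 6, 3, 2, 9, 0]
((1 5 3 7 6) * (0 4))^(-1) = (0 4)(1 6 7 3 5) = [4, 6, 2, 5, 0, 1, 7, 3]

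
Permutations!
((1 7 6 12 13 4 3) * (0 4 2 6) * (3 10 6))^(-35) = (0 13)(1 6)(2 4)(3 10)(7 12) = [13, 6, 4, 10, 2, 5, 1, 12, 8, 9, 3, 11, 7, 0]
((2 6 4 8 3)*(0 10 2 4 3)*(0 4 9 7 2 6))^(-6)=[10, 1, 0, 9, 4, 5, 3, 2, 8, 7, 6]=(0 10 6 3 9 7 2)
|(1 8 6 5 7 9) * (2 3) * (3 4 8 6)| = |(1 6 5 7 9)(2 4 8 3)| = 20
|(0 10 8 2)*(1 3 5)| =12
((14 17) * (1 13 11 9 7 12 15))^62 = [0, 15, 2, 3, 4, 5, 6, 9, 8, 11, 10, 13, 7, 1, 14, 12, 16, 17] = (17)(1 15 12 7 9 11 13)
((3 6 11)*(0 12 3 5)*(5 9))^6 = (0 5 9 11 6 3 12) = [5, 1, 2, 12, 4, 9, 3, 7, 8, 11, 10, 6, 0]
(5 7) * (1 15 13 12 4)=[0, 15, 2, 3, 1, 7, 6, 5, 8, 9, 10, 11, 4, 12, 14, 13]=(1 15 13 12 4)(5 7)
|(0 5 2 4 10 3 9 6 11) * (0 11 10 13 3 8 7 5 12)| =10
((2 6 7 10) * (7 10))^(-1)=(2 10 6)=[0, 1, 10, 3, 4, 5, 2, 7, 8, 9, 6]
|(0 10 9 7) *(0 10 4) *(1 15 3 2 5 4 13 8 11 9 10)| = 12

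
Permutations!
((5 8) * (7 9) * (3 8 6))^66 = (9)(3 5)(6 8) = [0, 1, 2, 5, 4, 3, 8, 7, 6, 9]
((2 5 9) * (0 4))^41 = (0 4)(2 9 5) = [4, 1, 9, 3, 0, 2, 6, 7, 8, 5]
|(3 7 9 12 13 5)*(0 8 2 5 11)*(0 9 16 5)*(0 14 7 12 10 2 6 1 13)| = |(0 8 6 1 13 11 9 10 2 14 7 16 5 3 12)| = 15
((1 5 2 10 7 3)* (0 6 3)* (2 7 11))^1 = (0 6 3 1 5 7)(2 10 11) = [6, 5, 10, 1, 4, 7, 3, 0, 8, 9, 11, 2]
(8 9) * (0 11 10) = [11, 1, 2, 3, 4, 5, 6, 7, 9, 8, 0, 10] = (0 11 10)(8 9)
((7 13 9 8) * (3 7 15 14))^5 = [0, 1, 2, 15, 4, 5, 6, 14, 13, 7, 10, 11, 12, 3, 8, 9] = (3 15 9 7 14 8 13)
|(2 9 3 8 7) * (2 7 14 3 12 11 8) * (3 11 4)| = |(2 9 12 4 3)(8 14 11)| = 15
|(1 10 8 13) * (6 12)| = 4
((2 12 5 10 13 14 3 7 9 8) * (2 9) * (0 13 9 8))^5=(0 2)(3 10)(5 14)(7 9)(12 13)=[2, 1, 0, 10, 4, 14, 6, 9, 8, 7, 3, 11, 13, 12, 5]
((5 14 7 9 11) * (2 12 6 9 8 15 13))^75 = (2 15 7 5 9 12 13 8 14 11 6) = [0, 1, 15, 3, 4, 9, 2, 5, 14, 12, 10, 6, 13, 8, 11, 7]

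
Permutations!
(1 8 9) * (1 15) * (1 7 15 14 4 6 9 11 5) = (1 8 11 5)(4 6 9 14)(7 15) = [0, 8, 2, 3, 6, 1, 9, 15, 11, 14, 10, 5, 12, 13, 4, 7]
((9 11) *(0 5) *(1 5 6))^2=[1, 0, 2, 3, 4, 6, 5, 7, 8, 9, 10, 11]=(11)(0 1)(5 6)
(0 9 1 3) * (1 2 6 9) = (0 1 3)(2 6 9) = [1, 3, 6, 0, 4, 5, 9, 7, 8, 2]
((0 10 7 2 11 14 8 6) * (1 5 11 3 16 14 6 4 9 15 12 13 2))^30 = (16)(0 7 5 6 10 1 11) = [7, 11, 2, 3, 4, 6, 10, 5, 8, 9, 1, 0, 12, 13, 14, 15, 16]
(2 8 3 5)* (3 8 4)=(8)(2 4 3 5)=[0, 1, 4, 5, 3, 2, 6, 7, 8]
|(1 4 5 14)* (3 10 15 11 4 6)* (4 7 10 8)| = 28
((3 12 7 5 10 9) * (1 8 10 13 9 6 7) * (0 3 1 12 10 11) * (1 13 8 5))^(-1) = (0 11 8 5 1 7 6 10 3)(9 13) = [11, 7, 2, 0, 4, 1, 10, 6, 5, 13, 3, 8, 12, 9]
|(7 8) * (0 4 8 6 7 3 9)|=10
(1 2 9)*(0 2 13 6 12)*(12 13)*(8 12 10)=[2, 10, 9, 3, 4, 5, 13, 7, 12, 1, 8, 11, 0, 6]=(0 2 9 1 10 8 12)(6 13)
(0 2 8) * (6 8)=[2, 1, 6, 3, 4, 5, 8, 7, 0]=(0 2 6 8)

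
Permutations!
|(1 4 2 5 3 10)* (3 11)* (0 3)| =8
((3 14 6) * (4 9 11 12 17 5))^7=(3 14 6)(4 9 11 12 17 5)=[0, 1, 2, 14, 9, 4, 3, 7, 8, 11, 10, 12, 17, 13, 6, 15, 16, 5]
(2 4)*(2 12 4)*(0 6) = (0 6)(4 12) = [6, 1, 2, 3, 12, 5, 0, 7, 8, 9, 10, 11, 4]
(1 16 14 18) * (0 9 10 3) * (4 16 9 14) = (0 14 18 1 9 10 3)(4 16) = [14, 9, 2, 0, 16, 5, 6, 7, 8, 10, 3, 11, 12, 13, 18, 15, 4, 17, 1]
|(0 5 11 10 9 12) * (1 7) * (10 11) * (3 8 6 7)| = 5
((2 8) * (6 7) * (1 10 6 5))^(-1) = (1 5 7 6 10)(2 8) = [0, 5, 8, 3, 4, 7, 10, 6, 2, 9, 1]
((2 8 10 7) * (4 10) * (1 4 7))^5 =(1 10 4)(2 7 8) =[0, 10, 7, 3, 1, 5, 6, 8, 2, 9, 4]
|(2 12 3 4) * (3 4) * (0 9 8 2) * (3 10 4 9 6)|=|(0 6 3 10 4)(2 12 9 8)|=20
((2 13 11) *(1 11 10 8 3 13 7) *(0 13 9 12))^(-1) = [12, 7, 11, 8, 4, 5, 6, 2, 10, 3, 13, 1, 9, 0] = (0 12 9 3 8 10 13)(1 7 2 11)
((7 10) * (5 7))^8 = (5 10 7) = [0, 1, 2, 3, 4, 10, 6, 5, 8, 9, 7]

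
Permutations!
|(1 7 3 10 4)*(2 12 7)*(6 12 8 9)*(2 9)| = |(1 9 6 12 7 3 10 4)(2 8)| = 8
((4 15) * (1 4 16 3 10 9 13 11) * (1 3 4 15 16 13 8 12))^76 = (16)(1 3 12 11 8 13 9 15 10) = [0, 3, 2, 12, 4, 5, 6, 7, 13, 15, 1, 8, 11, 9, 14, 10, 16]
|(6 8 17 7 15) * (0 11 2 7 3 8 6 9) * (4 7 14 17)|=11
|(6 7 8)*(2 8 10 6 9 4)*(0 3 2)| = |(0 3 2 8 9 4)(6 7 10)| = 6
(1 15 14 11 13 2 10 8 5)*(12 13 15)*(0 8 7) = (0 8 5 1 12 13 2 10 7)(11 15 14) = [8, 12, 10, 3, 4, 1, 6, 0, 5, 9, 7, 15, 13, 2, 11, 14]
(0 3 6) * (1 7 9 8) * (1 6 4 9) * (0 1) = (0 3 4 9 8 6 1 7) = [3, 7, 2, 4, 9, 5, 1, 0, 6, 8]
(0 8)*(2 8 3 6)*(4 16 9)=(0 3 6 2 8)(4 16 9)=[3, 1, 8, 6, 16, 5, 2, 7, 0, 4, 10, 11, 12, 13, 14, 15, 9]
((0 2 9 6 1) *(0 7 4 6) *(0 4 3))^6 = (0 7 6 9)(1 4 2 3) = [7, 4, 3, 1, 2, 5, 9, 6, 8, 0]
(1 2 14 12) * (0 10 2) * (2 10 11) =(0 11 2 14 12 1) =[11, 0, 14, 3, 4, 5, 6, 7, 8, 9, 10, 2, 1, 13, 12]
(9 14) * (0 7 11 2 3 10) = (0 7 11 2 3 10)(9 14) = [7, 1, 3, 10, 4, 5, 6, 11, 8, 14, 0, 2, 12, 13, 9]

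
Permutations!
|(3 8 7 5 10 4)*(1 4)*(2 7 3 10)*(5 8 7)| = |(1 4 10)(2 5)(3 7 8)| = 6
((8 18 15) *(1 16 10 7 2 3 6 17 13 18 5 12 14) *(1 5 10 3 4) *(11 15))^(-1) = (1 4 2 7 10 8 15 11 18 13 17 6 3 16)(5 14 12) = [0, 4, 7, 16, 2, 14, 3, 10, 15, 9, 8, 18, 5, 17, 12, 11, 1, 6, 13]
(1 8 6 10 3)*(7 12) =[0, 8, 2, 1, 4, 5, 10, 12, 6, 9, 3, 11, 7] =(1 8 6 10 3)(7 12)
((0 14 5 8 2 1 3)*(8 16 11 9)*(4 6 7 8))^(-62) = (0 16 4 8 3 5 9 7 1 14 11 6 2) = [16, 14, 0, 5, 8, 9, 2, 1, 3, 7, 10, 6, 12, 13, 11, 15, 4]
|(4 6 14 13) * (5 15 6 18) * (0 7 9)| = 21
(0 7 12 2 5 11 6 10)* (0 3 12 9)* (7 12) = (0 12 2 5 11 6 10 3 7 9) = [12, 1, 5, 7, 4, 11, 10, 9, 8, 0, 3, 6, 2]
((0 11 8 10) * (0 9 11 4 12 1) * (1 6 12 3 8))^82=(12)(0 3 10 11)(1 4 8 9)=[3, 4, 2, 10, 8, 5, 6, 7, 9, 1, 11, 0, 12]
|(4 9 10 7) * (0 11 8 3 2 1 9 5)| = 11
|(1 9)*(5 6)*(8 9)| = 6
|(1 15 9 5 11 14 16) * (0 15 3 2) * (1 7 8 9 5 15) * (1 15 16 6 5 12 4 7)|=|(0 15 12 4 7 8 9 16 1 3 2)(5 11 14 6)|=44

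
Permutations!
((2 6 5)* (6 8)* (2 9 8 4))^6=(5 8)(6 9)=[0, 1, 2, 3, 4, 8, 9, 7, 5, 6]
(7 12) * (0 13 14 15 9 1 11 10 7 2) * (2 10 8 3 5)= (0 13 14 15 9 1 11 8 3 5 2)(7 12 10)= [13, 11, 0, 5, 4, 2, 6, 12, 3, 1, 7, 8, 10, 14, 15, 9]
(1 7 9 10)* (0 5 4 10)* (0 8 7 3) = [5, 3, 2, 0, 10, 4, 6, 9, 7, 8, 1] = (0 5 4 10 1 3)(7 9 8)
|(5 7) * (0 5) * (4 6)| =6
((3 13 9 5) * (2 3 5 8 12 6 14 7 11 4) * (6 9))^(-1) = [0, 1, 4, 2, 11, 5, 13, 14, 9, 12, 10, 7, 8, 3, 6] = (2 4 11 7 14 6 13 3)(8 9 12)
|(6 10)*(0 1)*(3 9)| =|(0 1)(3 9)(6 10)| =2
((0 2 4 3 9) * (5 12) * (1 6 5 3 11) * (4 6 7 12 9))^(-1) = (0 9 5 6 2)(1 11 4 3 12 7) = [9, 11, 0, 12, 3, 6, 2, 1, 8, 5, 10, 4, 7]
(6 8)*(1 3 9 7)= (1 3 9 7)(6 8)= [0, 3, 2, 9, 4, 5, 8, 1, 6, 7]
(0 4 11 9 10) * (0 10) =(0 4 11 9) =[4, 1, 2, 3, 11, 5, 6, 7, 8, 0, 10, 9]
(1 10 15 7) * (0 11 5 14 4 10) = [11, 0, 2, 3, 10, 14, 6, 1, 8, 9, 15, 5, 12, 13, 4, 7] = (0 11 5 14 4 10 15 7 1)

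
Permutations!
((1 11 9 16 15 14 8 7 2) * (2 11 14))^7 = (1 15 9 7 14 2 16 11 8) = [0, 15, 16, 3, 4, 5, 6, 14, 1, 7, 10, 8, 12, 13, 2, 9, 11]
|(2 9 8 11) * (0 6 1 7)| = 4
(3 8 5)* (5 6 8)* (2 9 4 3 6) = (2 9 4 3 5 6 8) = [0, 1, 9, 5, 3, 6, 8, 7, 2, 4]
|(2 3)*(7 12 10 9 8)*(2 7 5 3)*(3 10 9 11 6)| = 9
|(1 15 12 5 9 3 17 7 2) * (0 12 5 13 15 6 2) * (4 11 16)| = 9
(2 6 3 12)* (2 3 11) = (2 6 11)(3 12) = [0, 1, 6, 12, 4, 5, 11, 7, 8, 9, 10, 2, 3]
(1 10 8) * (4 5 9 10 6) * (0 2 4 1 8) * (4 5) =[2, 6, 5, 3, 4, 9, 1, 7, 8, 10, 0] =(0 2 5 9 10)(1 6)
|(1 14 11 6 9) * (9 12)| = 6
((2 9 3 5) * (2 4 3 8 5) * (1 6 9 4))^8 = (1 8 6 5 9)(2 3 4) = [0, 8, 3, 4, 2, 9, 5, 7, 6, 1]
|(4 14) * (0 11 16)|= 6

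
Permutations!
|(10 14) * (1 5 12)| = 6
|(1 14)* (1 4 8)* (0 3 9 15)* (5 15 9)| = 4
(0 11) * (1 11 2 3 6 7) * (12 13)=(0 2 3 6 7 1 11)(12 13)=[2, 11, 3, 6, 4, 5, 7, 1, 8, 9, 10, 0, 13, 12]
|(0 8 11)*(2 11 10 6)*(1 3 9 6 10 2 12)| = 20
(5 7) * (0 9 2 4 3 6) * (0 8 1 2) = [9, 2, 4, 6, 3, 7, 8, 5, 1, 0] = (0 9)(1 2 4 3 6 8)(5 7)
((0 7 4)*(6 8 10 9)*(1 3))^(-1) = (0 4 7)(1 3)(6 9 10 8) = [4, 3, 2, 1, 7, 5, 9, 0, 6, 10, 8]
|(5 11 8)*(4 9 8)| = |(4 9 8 5 11)| = 5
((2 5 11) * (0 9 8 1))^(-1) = (0 1 8 9)(2 11 5) = [1, 8, 11, 3, 4, 2, 6, 7, 9, 0, 10, 5]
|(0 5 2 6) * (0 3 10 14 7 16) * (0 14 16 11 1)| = 11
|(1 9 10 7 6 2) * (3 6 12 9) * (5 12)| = 20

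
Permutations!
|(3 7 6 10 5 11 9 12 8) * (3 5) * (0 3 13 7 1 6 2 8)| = 13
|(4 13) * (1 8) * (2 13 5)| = |(1 8)(2 13 4 5)| = 4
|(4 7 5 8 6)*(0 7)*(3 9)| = |(0 7 5 8 6 4)(3 9)| = 6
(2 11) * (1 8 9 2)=[0, 8, 11, 3, 4, 5, 6, 7, 9, 2, 10, 1]=(1 8 9 2 11)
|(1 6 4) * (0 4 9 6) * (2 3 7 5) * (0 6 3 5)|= 14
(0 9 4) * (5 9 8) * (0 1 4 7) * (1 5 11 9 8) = (0 1 4 5 8 11 9 7) = [1, 4, 2, 3, 5, 8, 6, 0, 11, 7, 10, 9]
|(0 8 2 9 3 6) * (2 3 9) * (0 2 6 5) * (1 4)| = 4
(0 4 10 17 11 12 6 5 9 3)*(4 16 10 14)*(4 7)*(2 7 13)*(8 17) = (0 16 10 8 17 11 12 6 5 9 3)(2 7 4 14 13) = [16, 1, 7, 0, 14, 9, 5, 4, 17, 3, 8, 12, 6, 2, 13, 15, 10, 11]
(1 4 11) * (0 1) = [1, 4, 2, 3, 11, 5, 6, 7, 8, 9, 10, 0] = (0 1 4 11)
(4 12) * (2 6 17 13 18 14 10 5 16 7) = (2 6 17 13 18 14 10 5 16 7)(4 12) = [0, 1, 6, 3, 12, 16, 17, 2, 8, 9, 5, 11, 4, 18, 10, 15, 7, 13, 14]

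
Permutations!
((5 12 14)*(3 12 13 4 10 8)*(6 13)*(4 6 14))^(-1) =(3 8 10 4 12)(5 14)(6 13) =[0, 1, 2, 8, 12, 14, 13, 7, 10, 9, 4, 11, 3, 6, 5]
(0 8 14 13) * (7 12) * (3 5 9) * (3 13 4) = (0 8 14 4 3 5 9 13)(7 12) = [8, 1, 2, 5, 3, 9, 6, 12, 14, 13, 10, 11, 7, 0, 4]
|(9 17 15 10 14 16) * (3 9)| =|(3 9 17 15 10 14 16)| =7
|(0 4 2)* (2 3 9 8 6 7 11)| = |(0 4 3 9 8 6 7 11 2)| = 9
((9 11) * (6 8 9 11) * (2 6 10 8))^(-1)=[0, 1, 6, 3, 4, 5, 2, 7, 10, 8, 9, 11]=(11)(2 6)(8 10 9)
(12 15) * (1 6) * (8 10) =(1 6)(8 10)(12 15) =[0, 6, 2, 3, 4, 5, 1, 7, 10, 9, 8, 11, 15, 13, 14, 12]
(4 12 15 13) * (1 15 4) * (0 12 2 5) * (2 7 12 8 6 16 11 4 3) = (0 8 6 16 11 4 7 12 3 2 5)(1 15 13) = [8, 15, 5, 2, 7, 0, 16, 12, 6, 9, 10, 4, 3, 1, 14, 13, 11]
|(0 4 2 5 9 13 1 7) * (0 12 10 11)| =|(0 4 2 5 9 13 1 7 12 10 11)| =11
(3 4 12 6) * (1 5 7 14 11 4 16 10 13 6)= [0, 5, 2, 16, 12, 7, 3, 14, 8, 9, 13, 4, 1, 6, 11, 15, 10]= (1 5 7 14 11 4 12)(3 16 10 13 6)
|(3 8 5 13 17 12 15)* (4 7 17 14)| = |(3 8 5 13 14 4 7 17 12 15)| = 10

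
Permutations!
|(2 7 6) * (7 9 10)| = 5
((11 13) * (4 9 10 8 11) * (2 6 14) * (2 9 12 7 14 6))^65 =(4 7 9 8 13 12 14 10 11) =[0, 1, 2, 3, 7, 5, 6, 9, 13, 8, 11, 4, 14, 12, 10]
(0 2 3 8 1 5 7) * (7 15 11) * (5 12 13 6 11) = [2, 12, 3, 8, 4, 15, 11, 0, 1, 9, 10, 7, 13, 6, 14, 5] = (0 2 3 8 1 12 13 6 11 7)(5 15)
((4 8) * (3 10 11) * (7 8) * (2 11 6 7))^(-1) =(2 4 8 7 6 10 3 11) =[0, 1, 4, 11, 8, 5, 10, 6, 7, 9, 3, 2]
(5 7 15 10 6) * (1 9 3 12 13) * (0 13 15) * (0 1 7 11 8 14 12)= (0 13 7 1 9 3)(5 11 8 14 12 15 10 6)= [13, 9, 2, 0, 4, 11, 5, 1, 14, 3, 6, 8, 15, 7, 12, 10]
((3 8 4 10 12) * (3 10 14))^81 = (3 8 4 14)(10 12) = [0, 1, 2, 8, 14, 5, 6, 7, 4, 9, 12, 11, 10, 13, 3]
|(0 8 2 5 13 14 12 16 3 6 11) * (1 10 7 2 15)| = |(0 8 15 1 10 7 2 5 13 14 12 16 3 6 11)| = 15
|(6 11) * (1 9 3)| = 6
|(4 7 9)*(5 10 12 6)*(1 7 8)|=20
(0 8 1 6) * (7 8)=(0 7 8 1 6)=[7, 6, 2, 3, 4, 5, 0, 8, 1]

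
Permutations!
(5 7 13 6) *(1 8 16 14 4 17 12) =[0, 8, 2, 3, 17, 7, 5, 13, 16, 9, 10, 11, 1, 6, 4, 15, 14, 12] =(1 8 16 14 4 17 12)(5 7 13 6)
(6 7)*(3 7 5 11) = (3 7 6 5 11) = [0, 1, 2, 7, 4, 11, 5, 6, 8, 9, 10, 3]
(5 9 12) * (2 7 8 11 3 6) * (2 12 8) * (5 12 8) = (12)(2 7)(3 6 8 11)(5 9) = [0, 1, 7, 6, 4, 9, 8, 2, 11, 5, 10, 3, 12]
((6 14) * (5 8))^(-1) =(5 8)(6 14) =[0, 1, 2, 3, 4, 8, 14, 7, 5, 9, 10, 11, 12, 13, 6]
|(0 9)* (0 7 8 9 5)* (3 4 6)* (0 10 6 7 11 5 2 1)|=|(0 2 1)(3 4 7 8 9 11 5 10 6)|=9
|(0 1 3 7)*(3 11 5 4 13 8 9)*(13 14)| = 11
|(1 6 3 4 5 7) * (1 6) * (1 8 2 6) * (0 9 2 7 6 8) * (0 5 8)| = 21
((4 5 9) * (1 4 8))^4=(1 8 9 5 4)=[0, 8, 2, 3, 1, 4, 6, 7, 9, 5]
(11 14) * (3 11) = [0, 1, 2, 11, 4, 5, 6, 7, 8, 9, 10, 14, 12, 13, 3] = (3 11 14)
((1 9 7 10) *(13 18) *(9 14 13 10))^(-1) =(1 10 18 13 14)(7 9) =[0, 10, 2, 3, 4, 5, 6, 9, 8, 7, 18, 11, 12, 14, 1, 15, 16, 17, 13]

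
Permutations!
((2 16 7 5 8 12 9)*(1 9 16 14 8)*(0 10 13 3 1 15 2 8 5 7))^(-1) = (0 16 12 8 9 1 3 13 10)(2 15 5 14) = [16, 3, 15, 13, 4, 14, 6, 7, 9, 1, 0, 11, 8, 10, 2, 5, 12]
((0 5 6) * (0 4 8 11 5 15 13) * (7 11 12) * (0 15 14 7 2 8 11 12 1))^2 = (15)(0 7 2 1 14 12 8)(4 5)(6 11) = [7, 14, 1, 3, 5, 4, 11, 2, 0, 9, 10, 6, 8, 13, 12, 15]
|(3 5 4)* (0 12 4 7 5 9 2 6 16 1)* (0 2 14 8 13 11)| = 36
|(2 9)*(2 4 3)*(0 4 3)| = 6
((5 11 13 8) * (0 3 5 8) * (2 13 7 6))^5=(0 6 5 13 7 3 2 11)=[6, 1, 11, 2, 4, 13, 5, 3, 8, 9, 10, 0, 12, 7]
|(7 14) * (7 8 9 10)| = |(7 14 8 9 10)| = 5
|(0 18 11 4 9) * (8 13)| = |(0 18 11 4 9)(8 13)| = 10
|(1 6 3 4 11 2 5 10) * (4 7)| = 9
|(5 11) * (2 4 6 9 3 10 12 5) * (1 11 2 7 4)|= |(1 11 7 4 6 9 3 10 12 5 2)|= 11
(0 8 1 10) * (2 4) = (0 8 1 10)(2 4) = [8, 10, 4, 3, 2, 5, 6, 7, 1, 9, 0]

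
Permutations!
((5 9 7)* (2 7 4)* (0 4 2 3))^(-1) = (0 3 4)(2 9 5 7) = [3, 1, 9, 4, 0, 7, 6, 2, 8, 5]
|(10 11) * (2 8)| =|(2 8)(10 11)| =2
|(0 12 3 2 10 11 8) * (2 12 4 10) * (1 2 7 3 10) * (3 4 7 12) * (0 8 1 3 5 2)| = |(0 7 4 3 5 2 12 10 11 1)| = 10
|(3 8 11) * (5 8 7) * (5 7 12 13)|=6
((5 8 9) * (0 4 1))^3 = (9) = [0, 1, 2, 3, 4, 5, 6, 7, 8, 9]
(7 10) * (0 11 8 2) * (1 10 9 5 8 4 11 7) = [7, 10, 0, 3, 11, 8, 6, 9, 2, 5, 1, 4] = (0 7 9 5 8 2)(1 10)(4 11)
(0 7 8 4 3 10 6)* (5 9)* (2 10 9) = [7, 1, 10, 9, 3, 2, 0, 8, 4, 5, 6] = (0 7 8 4 3 9 5 2 10 6)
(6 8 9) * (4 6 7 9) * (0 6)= (0 6 8 4)(7 9)= [6, 1, 2, 3, 0, 5, 8, 9, 4, 7]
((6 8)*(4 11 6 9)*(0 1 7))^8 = (0 7 1)(4 8 11 9 6) = [7, 0, 2, 3, 8, 5, 4, 1, 11, 6, 10, 9]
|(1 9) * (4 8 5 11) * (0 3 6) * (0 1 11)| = |(0 3 6 1 9 11 4 8 5)| = 9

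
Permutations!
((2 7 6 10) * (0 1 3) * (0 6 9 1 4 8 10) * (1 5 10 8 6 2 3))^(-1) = (0 6 4)(2 3 10 5 9 7) = [6, 1, 3, 10, 0, 9, 4, 2, 8, 7, 5]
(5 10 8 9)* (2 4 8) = (2 4 8 9 5 10) = [0, 1, 4, 3, 8, 10, 6, 7, 9, 5, 2]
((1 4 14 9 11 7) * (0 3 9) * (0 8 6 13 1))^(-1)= (0 7 11 9 3)(1 13 6 8 14 4)= [7, 13, 2, 0, 1, 5, 8, 11, 14, 3, 10, 9, 12, 6, 4]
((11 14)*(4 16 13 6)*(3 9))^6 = (4 13)(6 16) = [0, 1, 2, 3, 13, 5, 16, 7, 8, 9, 10, 11, 12, 4, 14, 15, 6]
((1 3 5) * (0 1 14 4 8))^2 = (0 3 14 8 1 5 4) = [3, 5, 2, 14, 0, 4, 6, 7, 1, 9, 10, 11, 12, 13, 8]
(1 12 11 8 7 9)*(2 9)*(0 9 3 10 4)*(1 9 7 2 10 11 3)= (0 7 10 4)(1 12 3 11 8 2)= [7, 12, 1, 11, 0, 5, 6, 10, 2, 9, 4, 8, 3]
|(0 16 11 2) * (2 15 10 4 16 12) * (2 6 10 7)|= 10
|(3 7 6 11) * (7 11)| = |(3 11)(6 7)| = 2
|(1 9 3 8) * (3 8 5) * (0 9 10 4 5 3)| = |(0 9 8 1 10 4 5)| = 7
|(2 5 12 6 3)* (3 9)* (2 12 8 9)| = 7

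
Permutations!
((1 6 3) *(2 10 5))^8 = (1 3 6)(2 5 10) = [0, 3, 5, 6, 4, 10, 1, 7, 8, 9, 2]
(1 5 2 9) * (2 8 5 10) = [0, 10, 9, 3, 4, 8, 6, 7, 5, 1, 2] = (1 10 2 9)(5 8)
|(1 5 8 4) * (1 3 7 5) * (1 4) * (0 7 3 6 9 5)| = 6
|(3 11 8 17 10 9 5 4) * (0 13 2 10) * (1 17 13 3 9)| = 9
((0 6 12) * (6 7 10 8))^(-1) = (0 12 6 8 10 7) = [12, 1, 2, 3, 4, 5, 8, 0, 10, 9, 7, 11, 6]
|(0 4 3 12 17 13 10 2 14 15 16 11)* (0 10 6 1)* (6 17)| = 6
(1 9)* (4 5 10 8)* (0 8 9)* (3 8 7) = (0 7 3 8 4 5 10 9 1) = [7, 0, 2, 8, 5, 10, 6, 3, 4, 1, 9]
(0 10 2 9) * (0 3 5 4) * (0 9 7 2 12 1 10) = (1 10 12)(2 7)(3 5 4 9) = [0, 10, 7, 5, 9, 4, 6, 2, 8, 3, 12, 11, 1]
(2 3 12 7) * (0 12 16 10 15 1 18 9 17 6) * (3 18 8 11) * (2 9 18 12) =(18)(0 2 12 7 9 17 6)(1 8 11 3 16 10 15) =[2, 8, 12, 16, 4, 5, 0, 9, 11, 17, 15, 3, 7, 13, 14, 1, 10, 6, 18]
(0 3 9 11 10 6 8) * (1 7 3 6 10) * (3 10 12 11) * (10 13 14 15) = [6, 7, 2, 9, 4, 5, 8, 13, 0, 3, 12, 1, 11, 14, 15, 10] = (0 6 8)(1 7 13 14 15 10 12 11)(3 9)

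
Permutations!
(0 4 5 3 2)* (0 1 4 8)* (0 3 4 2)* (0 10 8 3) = (0 3 10 8)(1 2)(4 5) = [3, 2, 1, 10, 5, 4, 6, 7, 0, 9, 8]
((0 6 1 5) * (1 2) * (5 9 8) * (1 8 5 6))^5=(0 1 9 5)(2 6 8)=[1, 9, 6, 3, 4, 0, 8, 7, 2, 5]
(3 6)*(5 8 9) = (3 6)(5 8 9) = [0, 1, 2, 6, 4, 8, 3, 7, 9, 5]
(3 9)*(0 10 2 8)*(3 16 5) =[10, 1, 8, 9, 4, 3, 6, 7, 0, 16, 2, 11, 12, 13, 14, 15, 5] =(0 10 2 8)(3 9 16 5)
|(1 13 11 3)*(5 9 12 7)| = 4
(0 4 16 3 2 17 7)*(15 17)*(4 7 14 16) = [7, 1, 15, 2, 4, 5, 6, 0, 8, 9, 10, 11, 12, 13, 16, 17, 3, 14] = (0 7)(2 15 17 14 16 3)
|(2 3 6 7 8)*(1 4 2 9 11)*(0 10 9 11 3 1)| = 24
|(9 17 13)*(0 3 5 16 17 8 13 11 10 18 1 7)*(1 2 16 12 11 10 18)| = 12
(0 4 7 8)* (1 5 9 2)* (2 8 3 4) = [2, 5, 1, 4, 7, 9, 6, 3, 0, 8] = (0 2 1 5 9 8)(3 4 7)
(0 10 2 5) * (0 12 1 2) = (0 10)(1 2 5 12) = [10, 2, 5, 3, 4, 12, 6, 7, 8, 9, 0, 11, 1]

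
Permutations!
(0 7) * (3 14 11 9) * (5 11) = [7, 1, 2, 14, 4, 11, 6, 0, 8, 3, 10, 9, 12, 13, 5] = (0 7)(3 14 5 11 9)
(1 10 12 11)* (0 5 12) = [5, 10, 2, 3, 4, 12, 6, 7, 8, 9, 0, 1, 11] = (0 5 12 11 1 10)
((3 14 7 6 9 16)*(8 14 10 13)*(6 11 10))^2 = [0, 1, 2, 9, 4, 5, 16, 10, 7, 3, 8, 13, 12, 14, 11, 15, 6] = (3 9)(6 16)(7 10 8)(11 13 14)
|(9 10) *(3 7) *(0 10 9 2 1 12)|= |(0 10 2 1 12)(3 7)|= 10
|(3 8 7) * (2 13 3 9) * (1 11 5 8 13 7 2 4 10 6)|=|(1 11 5 8 2 7 9 4 10 6)(3 13)|=10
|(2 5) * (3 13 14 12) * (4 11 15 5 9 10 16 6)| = 36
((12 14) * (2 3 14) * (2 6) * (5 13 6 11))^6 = (2 13 11 14)(3 6 5 12) = [0, 1, 13, 6, 4, 12, 5, 7, 8, 9, 10, 14, 3, 11, 2]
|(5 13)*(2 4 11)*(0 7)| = |(0 7)(2 4 11)(5 13)| = 6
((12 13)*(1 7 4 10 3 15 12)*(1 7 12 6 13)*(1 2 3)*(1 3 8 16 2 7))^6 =(16)(1 15 4)(3 7 13)(6 10 12) =[0, 15, 2, 7, 1, 5, 10, 13, 8, 9, 12, 11, 6, 3, 14, 4, 16]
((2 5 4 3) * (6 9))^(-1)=(2 3 4 5)(6 9)=[0, 1, 3, 4, 5, 2, 9, 7, 8, 6]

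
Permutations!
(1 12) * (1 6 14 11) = (1 12 6 14 11) = [0, 12, 2, 3, 4, 5, 14, 7, 8, 9, 10, 1, 6, 13, 11]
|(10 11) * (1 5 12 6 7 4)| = 6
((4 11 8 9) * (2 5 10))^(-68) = (11)(2 5 10) = [0, 1, 5, 3, 4, 10, 6, 7, 8, 9, 2, 11]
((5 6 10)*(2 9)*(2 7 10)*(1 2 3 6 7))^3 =(10)(3 6) =[0, 1, 2, 6, 4, 5, 3, 7, 8, 9, 10]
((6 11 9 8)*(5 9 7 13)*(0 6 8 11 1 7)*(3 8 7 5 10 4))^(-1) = (0 11 9 5 1 6)(3 4 10 13 7 8) = [11, 6, 2, 4, 10, 1, 0, 8, 3, 5, 13, 9, 12, 7]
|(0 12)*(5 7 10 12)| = |(0 5 7 10 12)| = 5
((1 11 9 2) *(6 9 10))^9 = (1 6)(2 10)(9 11) = [0, 6, 10, 3, 4, 5, 1, 7, 8, 11, 2, 9]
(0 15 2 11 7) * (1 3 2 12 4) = [15, 3, 11, 2, 1, 5, 6, 0, 8, 9, 10, 7, 4, 13, 14, 12] = (0 15 12 4 1 3 2 11 7)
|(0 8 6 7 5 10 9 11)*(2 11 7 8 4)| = |(0 4 2 11)(5 10 9 7)(6 8)| = 4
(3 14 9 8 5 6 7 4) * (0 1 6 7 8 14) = (0 1 6 8 5 7 4 3)(9 14) = [1, 6, 2, 0, 3, 7, 8, 4, 5, 14, 10, 11, 12, 13, 9]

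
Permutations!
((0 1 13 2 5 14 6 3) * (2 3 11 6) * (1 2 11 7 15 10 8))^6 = [7, 14, 15, 6, 4, 10, 13, 3, 5, 9, 2, 1, 12, 11, 8, 0] = (0 7 3 6 13 11 1 14 8 5 10 2 15)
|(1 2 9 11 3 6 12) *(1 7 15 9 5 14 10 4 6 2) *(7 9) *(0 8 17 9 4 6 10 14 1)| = 36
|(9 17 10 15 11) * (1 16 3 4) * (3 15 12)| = 10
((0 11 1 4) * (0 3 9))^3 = (0 4)(1 9)(3 11) = [4, 9, 2, 11, 0, 5, 6, 7, 8, 1, 10, 3]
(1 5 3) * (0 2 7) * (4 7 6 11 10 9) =(0 2 6 11 10 9 4 7)(1 5 3) =[2, 5, 6, 1, 7, 3, 11, 0, 8, 4, 9, 10]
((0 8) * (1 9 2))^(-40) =[0, 2, 9, 3, 4, 5, 6, 7, 8, 1] =(1 2 9)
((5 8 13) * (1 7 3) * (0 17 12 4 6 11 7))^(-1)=[1, 3, 2, 7, 12, 13, 4, 11, 5, 9, 10, 6, 17, 8, 14, 15, 16, 0]=(0 1 3 7 11 6 4 12 17)(5 13 8)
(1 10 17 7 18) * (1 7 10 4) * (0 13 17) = [13, 4, 2, 3, 1, 5, 6, 18, 8, 9, 0, 11, 12, 17, 14, 15, 16, 10, 7] = (0 13 17 10)(1 4)(7 18)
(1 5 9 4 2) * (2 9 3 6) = (1 5 3 6 2)(4 9) = [0, 5, 1, 6, 9, 3, 2, 7, 8, 4]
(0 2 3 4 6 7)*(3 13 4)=(0 2 13 4 6 7)=[2, 1, 13, 3, 6, 5, 7, 0, 8, 9, 10, 11, 12, 4]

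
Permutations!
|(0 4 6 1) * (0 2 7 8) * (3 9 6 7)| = 20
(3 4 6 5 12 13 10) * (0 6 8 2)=(0 6 5 12 13 10 3 4 8 2)=[6, 1, 0, 4, 8, 12, 5, 7, 2, 9, 3, 11, 13, 10]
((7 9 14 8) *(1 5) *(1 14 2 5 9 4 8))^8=[0, 5, 1, 3, 7, 9, 6, 8, 4, 14, 10, 11, 12, 13, 2]=(1 5 9 14 2)(4 7 8)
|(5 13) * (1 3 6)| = 6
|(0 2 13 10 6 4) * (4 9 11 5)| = |(0 2 13 10 6 9 11 5 4)| = 9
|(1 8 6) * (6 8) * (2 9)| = 2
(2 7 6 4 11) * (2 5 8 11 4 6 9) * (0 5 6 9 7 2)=(0 5 8 11 6 9)=[5, 1, 2, 3, 4, 8, 9, 7, 11, 0, 10, 6]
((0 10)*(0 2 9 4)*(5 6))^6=(0 10 2 9 4)=[10, 1, 9, 3, 0, 5, 6, 7, 8, 4, 2]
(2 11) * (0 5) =(0 5)(2 11) =[5, 1, 11, 3, 4, 0, 6, 7, 8, 9, 10, 2]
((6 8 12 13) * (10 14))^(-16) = (14) = [0, 1, 2, 3, 4, 5, 6, 7, 8, 9, 10, 11, 12, 13, 14]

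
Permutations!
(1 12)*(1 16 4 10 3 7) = (1 12 16 4 10 3 7) = [0, 12, 2, 7, 10, 5, 6, 1, 8, 9, 3, 11, 16, 13, 14, 15, 4]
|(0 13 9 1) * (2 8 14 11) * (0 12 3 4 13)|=|(1 12 3 4 13 9)(2 8 14 11)|=12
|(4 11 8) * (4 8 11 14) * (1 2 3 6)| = |(1 2 3 6)(4 14)| = 4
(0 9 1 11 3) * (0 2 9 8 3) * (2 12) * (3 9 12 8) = (0 3 8 9 1 11)(2 12) = [3, 11, 12, 8, 4, 5, 6, 7, 9, 1, 10, 0, 2]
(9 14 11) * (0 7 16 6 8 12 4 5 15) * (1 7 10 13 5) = (0 10 13 5 15)(1 7 16 6 8 12 4)(9 14 11) = [10, 7, 2, 3, 1, 15, 8, 16, 12, 14, 13, 9, 4, 5, 11, 0, 6]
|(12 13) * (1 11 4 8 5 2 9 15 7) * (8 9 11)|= |(1 8 5 2 11 4 9 15 7)(12 13)|= 18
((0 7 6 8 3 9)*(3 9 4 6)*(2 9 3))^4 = (9) = [0, 1, 2, 3, 4, 5, 6, 7, 8, 9]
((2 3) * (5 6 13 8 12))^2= (5 13 12 6 8)= [0, 1, 2, 3, 4, 13, 8, 7, 5, 9, 10, 11, 6, 12]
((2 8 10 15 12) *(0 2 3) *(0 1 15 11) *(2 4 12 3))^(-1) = (0 11 10 8 2 12 4)(1 3 15) = [11, 3, 12, 15, 0, 5, 6, 7, 2, 9, 8, 10, 4, 13, 14, 1]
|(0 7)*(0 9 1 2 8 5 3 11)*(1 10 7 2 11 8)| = 12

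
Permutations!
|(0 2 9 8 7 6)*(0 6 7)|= |(0 2 9 8)|= 4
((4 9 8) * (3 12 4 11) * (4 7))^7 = [0, 1, 2, 3, 4, 5, 6, 7, 8, 9, 10, 11, 12] = (12)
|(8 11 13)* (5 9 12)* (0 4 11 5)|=8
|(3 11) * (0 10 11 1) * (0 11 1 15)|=|(0 10 1 11 3 15)|=6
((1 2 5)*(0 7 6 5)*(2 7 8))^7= (0 8 2)(1 5 6 7)= [8, 5, 0, 3, 4, 6, 7, 1, 2]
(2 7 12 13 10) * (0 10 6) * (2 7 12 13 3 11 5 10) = (0 2 12 3 11 5 10 7 13 6) = [2, 1, 12, 11, 4, 10, 0, 13, 8, 9, 7, 5, 3, 6]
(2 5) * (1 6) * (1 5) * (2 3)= (1 6 5 3 2)= [0, 6, 1, 2, 4, 3, 5]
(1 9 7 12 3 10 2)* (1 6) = (1 9 7 12 3 10 2 6) = [0, 9, 6, 10, 4, 5, 1, 12, 8, 7, 2, 11, 3]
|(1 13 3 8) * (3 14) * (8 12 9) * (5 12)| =8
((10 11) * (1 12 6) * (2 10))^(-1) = (1 6 12)(2 11 10) = [0, 6, 11, 3, 4, 5, 12, 7, 8, 9, 2, 10, 1]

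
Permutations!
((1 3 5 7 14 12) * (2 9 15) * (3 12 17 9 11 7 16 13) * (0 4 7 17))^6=(0 7)(2 11 17 9 15)(3 16)(4 14)(5 13)=[7, 1, 11, 16, 14, 13, 6, 0, 8, 15, 10, 17, 12, 5, 4, 2, 3, 9]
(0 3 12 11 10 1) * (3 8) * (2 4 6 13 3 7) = (0 8 7 2 4 6 13 3 12 11 10 1) = [8, 0, 4, 12, 6, 5, 13, 2, 7, 9, 1, 10, 11, 3]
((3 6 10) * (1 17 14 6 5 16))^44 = [0, 10, 2, 17, 4, 14, 16, 7, 8, 9, 1, 11, 12, 13, 5, 15, 6, 3] = (1 10)(3 17)(5 14)(6 16)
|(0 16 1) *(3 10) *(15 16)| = 4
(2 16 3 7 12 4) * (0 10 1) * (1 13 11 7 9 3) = (0 10 13 11 7 12 4 2 16 1)(3 9) = [10, 0, 16, 9, 2, 5, 6, 12, 8, 3, 13, 7, 4, 11, 14, 15, 1]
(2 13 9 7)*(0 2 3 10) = (0 2 13 9 7 3 10) = [2, 1, 13, 10, 4, 5, 6, 3, 8, 7, 0, 11, 12, 9]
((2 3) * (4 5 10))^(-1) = (2 3)(4 10 5) = [0, 1, 3, 2, 10, 4, 6, 7, 8, 9, 5]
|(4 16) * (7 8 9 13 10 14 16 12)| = 9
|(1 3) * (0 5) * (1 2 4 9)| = 10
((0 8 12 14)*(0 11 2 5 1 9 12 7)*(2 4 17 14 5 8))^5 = (0 2 8 7)(1 9 12 5)(4 17 14 11) = [2, 9, 8, 3, 17, 1, 6, 0, 7, 12, 10, 4, 5, 13, 11, 15, 16, 14]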